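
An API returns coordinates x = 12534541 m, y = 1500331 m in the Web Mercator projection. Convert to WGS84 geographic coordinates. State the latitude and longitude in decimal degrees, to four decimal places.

lat 13.3551°, lon 112.5997°

R = 6378137 m. λ = x/R = 112.59969760°.
φ = 2·arctan(exp(y/R)) − 90° = 2·arctan(1.26520) − 90° = 13.35510066°.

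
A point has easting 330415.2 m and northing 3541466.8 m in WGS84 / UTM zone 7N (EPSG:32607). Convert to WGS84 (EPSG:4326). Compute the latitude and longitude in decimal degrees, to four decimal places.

Zone 7N: λ₀ = -141°, k₀ = 0.9996, false easting 500000 m.
Meridian distance M = (N − FN)/k₀ = 3542884.0 m.
Inverse transverse Mercator on WGS84 gives φ = 31.99659972°, λ = -142.79520050°.

lat 31.9966°, lon -142.7952°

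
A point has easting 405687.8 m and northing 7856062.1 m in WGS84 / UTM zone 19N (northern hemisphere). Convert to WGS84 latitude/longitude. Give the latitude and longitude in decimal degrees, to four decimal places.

Zone 19N: λ₀ = -69°, k₀ = 0.9996, false easting 500000 m.
Meridian distance M = (N − FN)/k₀ = 7859205.8 m.
Inverse transverse Mercator on WGS84 gives φ = 70.79080042°, λ = -71.56900079°.

lat 70.7908°, lon -71.5690°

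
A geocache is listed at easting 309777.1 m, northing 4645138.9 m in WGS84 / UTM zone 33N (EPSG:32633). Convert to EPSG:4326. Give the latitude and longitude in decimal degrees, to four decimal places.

Zone 33N: λ₀ = 15°, k₀ = 0.9996, false easting 500000 m.
Meridian distance M = (N − FN)/k₀ = 4646997.7 m.
Inverse transverse Mercator on WGS84 gives φ = 41.93530031°, λ = 12.70550031°.

lat 41.9353°, lon 12.7055°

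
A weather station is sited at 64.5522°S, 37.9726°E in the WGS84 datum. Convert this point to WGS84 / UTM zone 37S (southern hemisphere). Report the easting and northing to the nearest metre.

Zone 37 central meridian λ₀ = 6×37 − 183 = 39°; Δλ = -1.0274°.
Transverse Mercator on WGS84 with k₀ = 0.9996 gives E = 450743.369 m, N = 2841051.534 m.

E 450743 m, N 2841052 m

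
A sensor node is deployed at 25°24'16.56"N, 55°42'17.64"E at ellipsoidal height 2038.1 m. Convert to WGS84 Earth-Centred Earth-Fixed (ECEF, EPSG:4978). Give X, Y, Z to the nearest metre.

WGS84: a = 6378137 m, e² = 0.006694380; N(φ) = a/√(1−e²sin²φ) = 6382069.836 m.
X = (N+h)·cosφ·cosλ = 3249317.766 m; Y = (N+h)·cosφ·sinλ = 4764196.883 m; Z = (N(1−e²)+h)·sinφ = 2720502.261 m.

X 3249318 m, Y 4764197 m, Z 2720502 m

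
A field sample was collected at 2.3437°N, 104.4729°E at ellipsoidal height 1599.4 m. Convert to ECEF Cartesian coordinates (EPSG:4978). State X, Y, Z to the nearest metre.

X -1593112 m, Y 6172149 m, Z 259148 m

WGS84: a = 6378137 m, e² = 0.006694380; N(φ) = a/√(1−e²sin²φ) = 6378172.702 m.
X = (N+h)·cosφ·cosλ = -1593112.009 m; Y = (N+h)·cosφ·sinλ = 6172148.793 m; Z = (N(1−e²)+h)·sinφ = 259147.521 m.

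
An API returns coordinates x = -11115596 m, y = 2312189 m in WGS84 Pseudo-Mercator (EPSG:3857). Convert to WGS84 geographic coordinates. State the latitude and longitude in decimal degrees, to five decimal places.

R = 6378137 m. λ = x/R = -99.85309779°.
φ = 2·arctan(exp(y/R)) − 90° = 2·arctan(1.43694) − 90° = 20.33020042°.

lat 20.33020°, lon -99.85310°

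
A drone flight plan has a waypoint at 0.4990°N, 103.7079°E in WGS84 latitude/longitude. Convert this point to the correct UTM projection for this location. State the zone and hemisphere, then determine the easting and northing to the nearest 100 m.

Longitude 103.7079° lies in the 6° band [102°, 108°), giving zone 48; latitude is north of the equator, so 48N.
Zone 48 central meridian λ₀ = 6×48 − 183 = 105°; Δλ = -1.2921°.
Transverse Mercator on WGS84 with k₀ = 0.9996 gives E = 356214.768 m, N = 55168.629 m.

Zone 48N: E 356200 m, N 55200 m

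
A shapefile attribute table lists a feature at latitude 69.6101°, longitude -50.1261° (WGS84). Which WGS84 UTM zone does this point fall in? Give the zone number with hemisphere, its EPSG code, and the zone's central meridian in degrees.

UTM zone = ⌊(λ + 180)/6⌋ + 1; -50.1261° ∈ [-54°, -48°) → zone 22.
Hemisphere: N (φ ≥ 0).
Central meridian λ₀ = 6×22 − 183 = -51°.
EPSG code: 32622.

Zone 22N (EPSG:32622), central meridian -51°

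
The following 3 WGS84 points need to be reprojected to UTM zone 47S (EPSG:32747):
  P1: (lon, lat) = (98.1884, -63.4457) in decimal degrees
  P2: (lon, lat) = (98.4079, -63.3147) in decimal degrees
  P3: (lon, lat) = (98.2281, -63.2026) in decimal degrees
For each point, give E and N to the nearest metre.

UTM zone 47S: λ₀ = 99°, k₀ = 0.9996.
P1 (-63.4457°, 98.1884°) → (459519.205, 2964494.155) m.
P2 (-63.3147°, 98.4079°) → (470332.245, 2979210.079) m.
P3 (-63.2026°, 98.2281°) → (461173.200, 2991603.902) m.

P1: E 459519 m, N 2964494 m; P2: E 470332 m, N 2979210 m; P3: E 461173 m, N 2991604 m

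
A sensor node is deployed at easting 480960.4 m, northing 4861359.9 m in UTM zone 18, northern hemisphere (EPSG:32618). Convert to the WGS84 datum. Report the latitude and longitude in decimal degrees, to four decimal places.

Zone 18N: λ₀ = -75°, k₀ = 0.9996, false easting 500000 m.
Meridian distance M = (N − FN)/k₀ = 4863305.2 m.
Inverse transverse Mercator on WGS84 gives φ = 43.90509988°, λ = -75.23710054°.

lat 43.9051°, lon -75.2371°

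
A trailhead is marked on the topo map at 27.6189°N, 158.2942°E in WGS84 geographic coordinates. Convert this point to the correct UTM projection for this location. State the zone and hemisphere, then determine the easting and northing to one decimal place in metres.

Longitude 158.2942° lies in the 6° band [156°, 162°), giving zone 57; latitude is north of the equator, so 57N.
Zone 57 central meridian λ₀ = 6×57 − 183 = 159°; Δλ = -0.7058°.
Transverse Mercator on WGS84 with k₀ = 0.9996 gives E = 430360.341 m, N = 3055185.991 m.

Zone 57N: E 430360.3 m, N 3055186.0 m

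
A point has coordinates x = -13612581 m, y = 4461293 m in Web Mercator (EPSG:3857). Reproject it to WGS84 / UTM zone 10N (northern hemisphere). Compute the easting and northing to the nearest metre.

Web Mercator inverse (R = 6378137 m) → φ = 37.15900308°, λ = -122.28389569°.
UTM 10N forward: E = 563583.678 m, N = 4112751.351 m.

E 563584 m, N 4112751 m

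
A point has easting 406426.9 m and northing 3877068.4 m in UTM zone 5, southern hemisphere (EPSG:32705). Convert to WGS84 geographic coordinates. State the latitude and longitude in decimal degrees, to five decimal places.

lat -55.24400°, lon -154.47180°

Zone 5S: λ₀ = -153°, k₀ = 0.9996, false easting 500000 m, false northing 10000000 m.
Meridian distance M = (N − FN)/k₀ = -6125381.8 m.
Inverse transverse Mercator on WGS84 gives φ = -55.24400043°, λ = -154.47180019°.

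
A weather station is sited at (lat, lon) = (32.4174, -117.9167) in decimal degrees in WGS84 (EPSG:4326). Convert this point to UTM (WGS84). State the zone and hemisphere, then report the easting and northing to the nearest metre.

Longitude -117.9167° lies in the 6° band [-120°, -114°), giving zone 11; latitude is north of the equator, so 11N.
Zone 11 central meridian λ₀ = 6×11 − 183 = -117°; Δλ = -0.9167°.
Transverse Mercator on WGS84 with k₀ = 0.9996 gives E = 413805.765 m, N = 3587072.526 m.

Zone 11N: E 413806 m, N 3587073 m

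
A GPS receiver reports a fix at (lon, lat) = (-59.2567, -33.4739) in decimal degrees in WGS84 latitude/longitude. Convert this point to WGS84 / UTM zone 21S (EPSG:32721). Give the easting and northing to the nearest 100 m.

E 290300 m, N 6293900 m

Zone 21 central meridian λ₀ = 6×21 − 183 = -57°; Δλ = -2.2567°.
Transverse Mercator on WGS84 with k₀ = 0.9996 gives E = 290301.291 m, N = 6293895.987 m.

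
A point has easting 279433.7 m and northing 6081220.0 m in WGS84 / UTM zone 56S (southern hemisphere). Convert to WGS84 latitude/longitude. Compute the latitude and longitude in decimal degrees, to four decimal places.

Zone 56S: λ₀ = 153°, k₀ = 0.9996, false easting 500000 m, false northing 10000000 m.
Meridian distance M = (N − FN)/k₀ = -3920348.1 m.
Inverse transverse Mercator on WGS84 gives φ = -35.38800003°, λ = 150.57160052°.

lat -35.3880°, lon 150.5716°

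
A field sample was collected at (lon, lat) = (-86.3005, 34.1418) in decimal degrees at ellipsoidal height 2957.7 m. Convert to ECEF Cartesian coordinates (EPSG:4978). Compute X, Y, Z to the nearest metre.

X 341129 m, Y -5275878 m, Z 3561136 m

WGS84: a = 6378137 m, e² = 0.006694380; N(φ) = a/√(1−e²sin²φ) = 6384872.402 m.
X = (N+h)·cosφ·cosλ = 341129.473 m; Y = (N+h)·cosφ·sinλ = -5275877.690 m; Z = (N(1−e²)+h)·sinφ = 3561135.567 m.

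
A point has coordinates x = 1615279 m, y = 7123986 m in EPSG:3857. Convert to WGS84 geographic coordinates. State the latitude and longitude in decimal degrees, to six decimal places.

R = 6378137 m. λ = x/R = 14.51029814°.
φ = 2·arctan(exp(y/R)) − 90° = 2·arctan(3.05549) − 90° = 53.75549874°.

lat 53.755499°, lon 14.510298°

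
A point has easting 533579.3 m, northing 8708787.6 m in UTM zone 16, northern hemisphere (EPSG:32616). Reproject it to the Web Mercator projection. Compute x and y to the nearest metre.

x -9517571 m, y 14613021 m

Unproject from UTM 16N (λ₀ = -87°) → φ = 78.44790033°, λ = -85.49779836°.
Web Mercator (R = 6378137 m): x = -9517571.378 m, y = 14613021.460 m.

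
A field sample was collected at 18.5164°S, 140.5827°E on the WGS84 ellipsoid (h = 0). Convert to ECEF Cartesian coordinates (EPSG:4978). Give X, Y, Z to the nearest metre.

WGS84: a = 6378137 m, e² = 0.006694380; N(φ) = a/√(1−e²sin²φ) = 6380291.219 m.
X = (N+h)·cosφ·cosλ = -4673879.466 m; Y = (N+h)·cosφ·sinλ = 3841531.885 m; Z = (N(1−e²)+h)·sinφ = -2012663.572 m.

X -4673879 m, Y 3841532 m, Z -2012664 m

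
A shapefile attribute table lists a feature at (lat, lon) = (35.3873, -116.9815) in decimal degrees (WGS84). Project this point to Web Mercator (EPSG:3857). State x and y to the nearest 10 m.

Web Mercator is spherical with R = a = 6378137 m.
x = R·λ = 6378137 × -2.041712339 = -13022321.012 m.
y = R·ln tan(π/4 + φ/2) = 6378137 × 0.661108255 = 4216639.024 m.

x -13022320 m, y 4216640 m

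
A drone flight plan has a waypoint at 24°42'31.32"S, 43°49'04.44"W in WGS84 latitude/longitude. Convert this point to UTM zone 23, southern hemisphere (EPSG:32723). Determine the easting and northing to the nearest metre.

E 619571 m, N 7266791 m

Zone 23 central meridian λ₀ = 6×23 − 183 = -45°; Δλ = +1.1821°.
Transverse Mercator on WGS84 with k₀ = 0.9996 gives E = 619570.628 m, N = 7266791.215 m.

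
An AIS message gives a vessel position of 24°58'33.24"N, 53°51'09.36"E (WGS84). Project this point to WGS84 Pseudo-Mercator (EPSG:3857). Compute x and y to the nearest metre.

Web Mercator is spherical with R = a = 6378137 m.
x = R·λ = 6378137 × 0.939905181 = 5994844.010 m.
y = R·ln tan(π/4 + φ/2) = 6378137 × 0.450411268 = 2872784.773 m.

x 5994844 m, y 2872785 m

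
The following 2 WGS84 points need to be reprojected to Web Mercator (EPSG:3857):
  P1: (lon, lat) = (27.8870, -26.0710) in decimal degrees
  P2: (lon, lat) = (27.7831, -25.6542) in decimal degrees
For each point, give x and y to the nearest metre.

P1: x 3104367 m, y -3007877 m; P2: x 3092801 m, y -2956315 m

Web Mercator: x = R·λ, y = R·ln tan(π/4+φ/2), R = 6378137 m.
P1 (-26.0710°, 27.8870°) → (3104366.640, -3007877.258) m.
P2 (-25.6542°, 27.7831°) → (3092800.545, -2956314.787) m.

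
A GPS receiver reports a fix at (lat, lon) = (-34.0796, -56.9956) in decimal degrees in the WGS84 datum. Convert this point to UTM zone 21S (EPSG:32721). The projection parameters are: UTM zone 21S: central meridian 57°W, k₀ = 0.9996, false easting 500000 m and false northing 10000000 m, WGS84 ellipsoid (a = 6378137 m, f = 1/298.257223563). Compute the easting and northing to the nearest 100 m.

E 500400 m, N 6229000 m

Zone 21 central meridian λ₀ = 6×21 − 183 = -57°; Δλ = +0.0044°.
Transverse Mercator on WGS84 with k₀ = 0.9996 gives E = 500405.951 m, N = 6229018.066 m.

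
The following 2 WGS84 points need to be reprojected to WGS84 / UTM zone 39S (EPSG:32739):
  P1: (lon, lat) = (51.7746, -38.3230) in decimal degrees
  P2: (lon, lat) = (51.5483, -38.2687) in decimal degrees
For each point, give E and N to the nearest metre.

UTM zone 39S: λ₀ = 51°, k₀ = 0.9996.
P1 (-38.3230°, 51.7746°) → (567708.922, 5758062.651) m.
P2 (-38.2687°, 51.5483°) → (547963.270, 5764229.333) m.

P1: E 567709 m, N 5758063 m; P2: E 547963 m, N 5764229 m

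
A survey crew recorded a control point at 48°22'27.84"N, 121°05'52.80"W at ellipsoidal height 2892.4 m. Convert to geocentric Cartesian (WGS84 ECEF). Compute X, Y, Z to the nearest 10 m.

X -2193390 m, Y -3636310 m, Z 4746790 m

WGS84: a = 6378137 m, e² = 0.006694380; N(φ) = a/√(1−e²sin²φ) = 6390099.409 m.
X = (N+h)·cosφ·cosλ = -2193388.896 m; Y = (N+h)·cosφ·sinλ = -3636309.305 m; Z = (N(1−e²)+h)·sinφ = 4746793.711 m.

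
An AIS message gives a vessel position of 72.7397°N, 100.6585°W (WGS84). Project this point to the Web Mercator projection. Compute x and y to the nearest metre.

Web Mercator is spherical with R = a = 6378137 m.
x = R·λ = 6378137 × -1.756822245 = -11205252.964 m.
y = R·ln tan(π/4 + φ/2) = 6378137 × 1.885362204 = 12025098.429 m.

x -11205253 m, y 12025098 m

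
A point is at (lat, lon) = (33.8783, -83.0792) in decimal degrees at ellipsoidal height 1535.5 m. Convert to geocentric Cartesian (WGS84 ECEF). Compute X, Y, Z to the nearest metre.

X 638885 m, Y -5263437 m, Z 3536103 m

WGS84: a = 6378137 m, e² = 0.006694380; N(φ) = a/√(1−e²sin²φ) = 6384781.070 m.
X = (N+h)·cosφ·cosλ = 638884.732 m; Y = (N+h)·cosφ·sinλ = -5263437.199 m; Z = (N(1−e²)+h)·sinφ = 3536103.212 m.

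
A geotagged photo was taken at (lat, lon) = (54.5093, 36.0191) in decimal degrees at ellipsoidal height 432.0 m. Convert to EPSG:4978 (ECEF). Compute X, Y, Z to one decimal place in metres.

X 3001902.9 m, Y 2182539.4 m, Z 5170212.9 m

WGS84: a = 6378137 m, e² = 0.006694380; N(φ) = a/√(1−e²sin²φ) = 6392337.228 m.
X = (N+h)·cosφ·cosλ = 3001902.909 m; Y = (N+h)·cosφ·sinλ = 2182539.444 m; Z = (N(1−e²)+h)·sinφ = 5170212.867 m.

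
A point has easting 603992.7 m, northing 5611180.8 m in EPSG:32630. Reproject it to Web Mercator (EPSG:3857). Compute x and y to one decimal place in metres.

x -170229.8 m, y 6558421.0 m

Unproject from UTM 30N (λ₀ = -3°) → φ = 50.64320040°, λ = -1.52920063°.
Web Mercator (R = 6378137 m): x = -170229.836 m, y = 6558421.039 m.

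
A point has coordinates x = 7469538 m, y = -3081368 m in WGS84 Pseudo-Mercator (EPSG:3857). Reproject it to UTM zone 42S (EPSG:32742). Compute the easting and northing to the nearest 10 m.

E 310910 m, N 7049540 m

Web Mercator inverse (R = 6378137 m) → φ = -26.66249605°, λ = 67.10000151°.
UTM 42S forward: E = 310910.938 m, N = 7049538.316 m.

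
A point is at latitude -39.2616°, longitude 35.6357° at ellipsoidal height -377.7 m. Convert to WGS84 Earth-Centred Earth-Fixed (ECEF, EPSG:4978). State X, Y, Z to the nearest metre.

WGS84: a = 6378137 m, e² = 0.006694380; N(φ) = a/√(1−e²sin²φ) = 6386704.750 m.
X = (N+h)·cosφ·cosλ = 4018750.359 m; Y = (N+h)·cosφ·sinλ = 2880931.820 m; Z = (N(1−e²)+h)·sinφ = -4014606.297 m.

X 4018750 m, Y 2880932 m, Z -4014606 m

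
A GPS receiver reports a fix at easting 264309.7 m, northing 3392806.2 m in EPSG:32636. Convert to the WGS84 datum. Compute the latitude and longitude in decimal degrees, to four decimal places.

Zone 36N: λ₀ = 33°, k₀ = 0.9996, false easting 500000 m.
Meridian distance M = (N − FN)/k₀ = 3394163.9 m.
Inverse transverse Mercator on WGS84 gives φ = 30.64469994°, λ = 30.54059954°.

lat 30.6447°, lon 30.5406°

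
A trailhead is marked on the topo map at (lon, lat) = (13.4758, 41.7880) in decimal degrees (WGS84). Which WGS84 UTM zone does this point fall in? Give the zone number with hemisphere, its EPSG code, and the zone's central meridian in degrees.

Zone 33N (EPSG:32633), central meridian 15°

UTM zone = ⌊(λ + 180)/6⌋ + 1; 13.4758° ∈ [12°, 18°) → zone 33.
Hemisphere: N (φ ≥ 0).
Central meridian λ₀ = 6×33 − 183 = 15°.
EPSG code: 32633.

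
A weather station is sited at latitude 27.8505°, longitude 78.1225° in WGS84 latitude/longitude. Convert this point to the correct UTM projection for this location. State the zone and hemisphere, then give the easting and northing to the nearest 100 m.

Longitude 78.1225° lies in the 6° band [78°, 84°), giving zone 44; latitude is north of the equator, so 44N.
Zone 44 central meridian λ₀ = 6×44 − 183 = 81°; Δλ = -2.8775°.
Transverse Mercator on WGS84 with k₀ = 0.9996 gives E = 216619.831 m, N = 3083967.808 m.

Zone 44N: E 216600 m, N 3084000 m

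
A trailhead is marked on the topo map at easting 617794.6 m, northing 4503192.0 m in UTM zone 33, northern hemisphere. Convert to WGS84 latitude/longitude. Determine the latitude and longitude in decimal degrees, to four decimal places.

lat 40.6712°, lon 16.3937°

Zone 33N: λ₀ = 15°, k₀ = 0.9996, false easting 500000 m.
Meridian distance M = (N − FN)/k₀ = 4504994.0 m.
Inverse transverse Mercator on WGS84 gives φ = 40.67120024°, λ = 16.39369982°.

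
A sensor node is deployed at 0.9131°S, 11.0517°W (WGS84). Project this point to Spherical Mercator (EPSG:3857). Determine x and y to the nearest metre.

x -1230270 m, y -101650 m

Web Mercator is spherical with R = a = 6378137 m.
x = R·λ = 6378137 × -0.192888553 = -1230269.616 m.
y = R·ln tan(π/4 + φ/2) = 6378137 × -0.015937276 = -101650.130 m.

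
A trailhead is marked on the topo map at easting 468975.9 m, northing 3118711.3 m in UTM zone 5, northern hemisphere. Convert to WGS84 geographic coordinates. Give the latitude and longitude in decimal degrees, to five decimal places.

Zone 5N: λ₀ = -153°, k₀ = 0.9996, false easting 500000 m.
Meridian distance M = (N − FN)/k₀ = 3119959.3 m.
Inverse transverse Mercator on WGS84 gives φ = 28.19379977°, λ = -153.31610045°.

lat 28.19380°, lon -153.31610°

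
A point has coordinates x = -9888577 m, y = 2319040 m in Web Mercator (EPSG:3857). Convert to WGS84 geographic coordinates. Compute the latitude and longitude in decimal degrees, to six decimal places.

R = 6378137 m. λ = x/R = -88.83059857°.
φ = 2·arctan(exp(y/R)) − 90° = 2·arctan(1.43849) − 90° = 20.38789943°.

lat 20.387899°, lon -88.830599°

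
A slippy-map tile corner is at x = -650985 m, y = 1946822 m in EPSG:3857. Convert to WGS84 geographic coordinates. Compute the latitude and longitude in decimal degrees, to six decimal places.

R = 6378137 m. λ = x/R = -5.84789775°.
φ = 2·arctan(exp(y/R)) − 90° = 2·arctan(1.35694) − 90° = 17.22319673°.

lat 17.223197°, lon -5.847898°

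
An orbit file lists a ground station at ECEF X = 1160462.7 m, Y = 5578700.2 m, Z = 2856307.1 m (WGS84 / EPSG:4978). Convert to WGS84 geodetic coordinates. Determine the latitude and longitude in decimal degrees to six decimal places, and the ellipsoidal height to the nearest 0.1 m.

lat 26.777800°, lon 78.249100°, h 110.6 m

λ = atan2(Y, X) = 78.24910031°; p = √(X²+Y²) = 5698119.8 m.
Bowring's method on WGS84 (a = 6378137 m, b = 6356752.314 m) gives φ = 26.77780012°, h = 110.644 m.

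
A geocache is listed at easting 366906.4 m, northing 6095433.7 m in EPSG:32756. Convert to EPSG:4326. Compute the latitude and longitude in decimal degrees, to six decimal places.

lat -35.275400°, lon 151.536600°

Zone 56S: λ₀ = 153°, k₀ = 0.9996, false easting 500000 m, false northing 10000000 m.
Meridian distance M = (N − FN)/k₀ = -3906128.8 m.
Inverse transverse Mercator on WGS84 gives φ = -35.27540021°, λ = 151.53659967°.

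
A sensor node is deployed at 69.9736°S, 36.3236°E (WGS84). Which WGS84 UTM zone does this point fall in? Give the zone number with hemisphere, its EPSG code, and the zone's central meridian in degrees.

Zone 37S (EPSG:32737), central meridian 39°

UTM zone = ⌊(λ + 180)/6⌋ + 1; 36.3236° ∈ [36°, 42°) → zone 37.
Hemisphere: S (φ < 0).
Central meridian λ₀ = 6×37 − 183 = 39°.
EPSG code: 32737.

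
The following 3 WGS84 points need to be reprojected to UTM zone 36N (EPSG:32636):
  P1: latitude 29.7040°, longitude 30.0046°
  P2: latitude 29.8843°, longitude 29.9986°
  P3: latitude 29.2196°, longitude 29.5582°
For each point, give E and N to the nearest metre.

UTM zone 36N: λ₀ = 33°, k₀ = 0.9996.
P1 (29.7040°, 30.0046°) → (210179.426, 3289743.041) m.
P2 (29.8843°, 29.9986°) → (210119.478, 3309750.171) m.
P3 (29.2196°, 29.5582°) → (165373.849, 3237225.873) m.

P1: E 210179 m, N 3289743 m; P2: E 210119 m, N 3309750 m; P3: E 165374 m, N 3237226 m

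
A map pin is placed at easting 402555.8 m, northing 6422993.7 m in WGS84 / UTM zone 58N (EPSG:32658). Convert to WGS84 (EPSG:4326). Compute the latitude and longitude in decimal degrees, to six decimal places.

lat 57.938000°, lon 163.354200°

Zone 58N: λ₀ = 165°, k₀ = 0.9996, false easting 500000 m.
Meridian distance M = (N − FN)/k₀ = 6425563.9 m.
Inverse transverse Mercator on WGS84 gives φ = 57.93799974°, λ = 163.35419973°.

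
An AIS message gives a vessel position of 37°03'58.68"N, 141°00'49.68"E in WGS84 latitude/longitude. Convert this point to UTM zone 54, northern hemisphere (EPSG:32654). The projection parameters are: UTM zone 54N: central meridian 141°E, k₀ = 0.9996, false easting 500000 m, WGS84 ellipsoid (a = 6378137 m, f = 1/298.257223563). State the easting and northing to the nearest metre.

E 501227 m, N 4102227 m

Zone 54 central meridian λ₀ = 6×54 − 183 = 141°; Δλ = +0.0138°.
Transverse Mercator on WGS84 with k₀ = 0.9996 gives E = 501226.803 m, N = 4102227.375 m.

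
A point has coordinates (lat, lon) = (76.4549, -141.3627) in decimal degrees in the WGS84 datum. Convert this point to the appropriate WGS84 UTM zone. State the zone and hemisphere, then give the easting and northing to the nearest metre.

Zone 7N: E 490517 m, N 8485975 m

Longitude -141.3627° lies in the 6° band [-144°, -138°), giving zone 7; latitude is north of the equator, so 7N.
Zone 7 central meridian λ₀ = 6×7 − 183 = -141°; Δλ = -0.3627°.
Transverse Mercator on WGS84 with k₀ = 0.9996 gives E = 490517.400 m, N = 8485974.727 m.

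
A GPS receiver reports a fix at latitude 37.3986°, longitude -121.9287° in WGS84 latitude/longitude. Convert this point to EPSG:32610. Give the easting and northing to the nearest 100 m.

E 594800 m, N 4139600 m

Zone 10 central meridian λ₀ = 6×10 − 183 = -123°; Δλ = +1.0713°.
Transverse Mercator on WGS84 with k₀ = 0.9996 gives E = 594821.649 m, N = 4139630.296 m.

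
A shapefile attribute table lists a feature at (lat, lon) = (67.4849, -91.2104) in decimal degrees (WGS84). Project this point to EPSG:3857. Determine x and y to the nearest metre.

x -10153495 m, y 10295604 m

Web Mercator is spherical with R = a = 6378137 m.
x = R·λ = 6378137 × -1.591921792 = -10153495.283 m.
y = R·ln tan(π/4 + φ/2) = 6378137 × 1.614202460 = 10295604.433 m.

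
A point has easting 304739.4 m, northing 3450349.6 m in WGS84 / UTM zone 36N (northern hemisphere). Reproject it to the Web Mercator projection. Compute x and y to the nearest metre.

x 3445472 m, y 3654964 m

Unproject from UTM 36N (λ₀ = 33°) → φ = 31.17089963°, λ = 30.95120044°.
Web Mercator (R = 6378137 m): x = 3445471.873 m, y = 3654963.660 m.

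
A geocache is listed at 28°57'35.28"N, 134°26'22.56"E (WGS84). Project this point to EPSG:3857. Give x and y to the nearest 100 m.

x 14965700 m, y 3370500 m

Web Mercator is spherical with R = a = 6378137 m.
x = R·λ = 6378137 × 2.346413665 = 14965747.814 m.
y = R·ln tan(π/4 + φ/2) = 6378137 × 0.528450623 = 3370530.470 m.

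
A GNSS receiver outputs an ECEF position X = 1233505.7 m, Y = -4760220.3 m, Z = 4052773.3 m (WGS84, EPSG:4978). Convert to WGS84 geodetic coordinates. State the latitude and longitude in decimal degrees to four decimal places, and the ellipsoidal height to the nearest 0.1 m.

λ = atan2(Y, X) = -75.47259959°; p = √(X²+Y²) = 4917441.8 m.
Bowring's method on WGS84 (a = 6378137 m, b = 6356752.314 m) gives φ = 39.68299998°, h = 2838.751 m.

lat 39.6830°, lon -75.4726°, h 2838.8 m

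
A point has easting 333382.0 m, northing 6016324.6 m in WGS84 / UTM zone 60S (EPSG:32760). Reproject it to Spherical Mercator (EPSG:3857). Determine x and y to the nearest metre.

Unproject from UTM 60S (λ₀ = 177°) → φ = -35.98329973°, λ = 175.15180011°.
Web Mercator (R = 6378137 m): x = 19497809.200 m, y = -4298323.684 m.

x 19497809 m, y -4298324 m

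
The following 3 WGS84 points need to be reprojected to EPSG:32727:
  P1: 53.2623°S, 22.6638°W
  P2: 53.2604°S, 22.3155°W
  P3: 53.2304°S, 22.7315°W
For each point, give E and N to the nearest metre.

UTM zone 27S: λ₀ = -21°, k₀ = 0.9996.
P1 (-53.2623°, -22.6638°) → (389024.064, 4097258.687) m.
P2 (-53.2604°, -22.3155°) → (412250.572, 4097954.164) m.
P3 (-53.2304°, -22.7315°) → (384422.896, 4100699.744) m.

P1: E 389024 m, N 4097259 m; P2: E 412251 m, N 4097954 m; P3: E 384423 m, N 4100700 m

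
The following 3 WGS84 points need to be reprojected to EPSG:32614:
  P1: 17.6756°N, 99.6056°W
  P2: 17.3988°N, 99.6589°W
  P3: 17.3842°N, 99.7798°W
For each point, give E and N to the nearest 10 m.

P1: E 435770 m, N 1954400 m; P2: E 430010 m, N 1923790 m; P3: E 417160 m, N 1922230 m

UTM zone 14N: λ₀ = -99°, k₀ = 0.9996.
P1 (17.6756°, -99.6056°) → (435772.413, 1954398.847) m.
P2 (17.3988°, -99.6589°) → (430013.300, 1923793.486) m.
P3 (17.3842°, -99.7798°) → (417164.430, 1922226.391) m.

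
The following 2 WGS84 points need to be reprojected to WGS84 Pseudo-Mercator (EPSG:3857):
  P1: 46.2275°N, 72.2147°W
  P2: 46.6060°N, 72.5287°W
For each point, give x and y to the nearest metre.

Web Mercator: x = R·λ, y = R·ln tan(π/4+φ/2), R = 6378137 m.
P1 (46.2275°, -72.2147°) → (-8038903.632, 5816881.507) m.
P2 (46.6060°, -72.5287°) → (-8073857.952, 5877998.705) m.

P1: x -8038904 m, y 5816882 m; P2: x -8073858 m, y 5877999 m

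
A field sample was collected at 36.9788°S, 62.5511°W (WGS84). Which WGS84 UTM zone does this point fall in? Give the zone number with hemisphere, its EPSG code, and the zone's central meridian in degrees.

Zone 20S (EPSG:32720), central meridian -63°

UTM zone = ⌊(λ + 180)/6⌋ + 1; -62.5511° ∈ [-66°, -60°) → zone 20.
Hemisphere: S (φ < 0).
Central meridian λ₀ = 6×20 − 183 = -63°.
EPSG code: 32720.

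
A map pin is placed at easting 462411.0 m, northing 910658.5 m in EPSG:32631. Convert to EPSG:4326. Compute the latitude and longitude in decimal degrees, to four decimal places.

Zone 31N: λ₀ = 3°, k₀ = 0.9996, false easting 500000 m.
Meridian distance M = (N − FN)/k₀ = 911022.9 m.
Inverse transverse Mercator on WGS84 gives φ = 8.23830018°, λ = 2.65870031°.

lat 8.2383°, lon 2.6587°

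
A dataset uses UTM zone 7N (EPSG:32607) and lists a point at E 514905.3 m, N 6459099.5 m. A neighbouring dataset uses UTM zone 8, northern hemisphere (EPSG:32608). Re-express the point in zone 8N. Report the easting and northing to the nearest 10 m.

UTM 7N → geographic: φ = 58.27270035°, λ = -140.74589950°.
UTM 8N (λ₀ = -135°) forward: E = 163203.331 m, N = 6473454.250 m.

E 163200 m, N 6473450 m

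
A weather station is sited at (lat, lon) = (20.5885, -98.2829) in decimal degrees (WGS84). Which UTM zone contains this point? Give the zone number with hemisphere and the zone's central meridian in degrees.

Zone 14N, central meridian -99°

UTM zone = ⌊(λ + 180)/6⌋ + 1; -98.2829° ∈ [-102°, -96°) → zone 14.
Hemisphere: N (φ ≥ 0).
Central meridian λ₀ = 6×14 − 183 = -99°.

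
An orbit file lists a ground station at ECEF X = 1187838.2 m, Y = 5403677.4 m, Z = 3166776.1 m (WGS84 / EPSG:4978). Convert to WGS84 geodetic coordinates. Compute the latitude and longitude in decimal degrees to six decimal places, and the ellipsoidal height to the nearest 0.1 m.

lat 29.951900°, lon 77.602400°, h 2045.2 m

λ = atan2(Y, X) = 77.60240042°; p = √(X²+Y²) = 5532692.7 m.
Bowring's method on WGS84 (a = 6378137 m, b = 6356752.314 m) gives φ = 29.95190002°, h = 2045.203 m.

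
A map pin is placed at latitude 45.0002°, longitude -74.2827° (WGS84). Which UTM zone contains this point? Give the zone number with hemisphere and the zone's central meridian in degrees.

UTM zone = ⌊(λ + 180)/6⌋ + 1; -74.2827° ∈ [-78°, -72°) → zone 18.
Hemisphere: N (φ ≥ 0).
Central meridian λ₀ = 6×18 − 183 = -75°.

Zone 18N, central meridian -75°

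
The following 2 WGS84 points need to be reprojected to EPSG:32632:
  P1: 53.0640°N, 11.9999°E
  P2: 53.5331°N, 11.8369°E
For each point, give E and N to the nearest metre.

P1: E 701001 m, N 5883598 m; P2: E 688010 m, N 5935321 m

UTM zone 32N: λ₀ = 9°, k₀ = 0.9996.
P1 (53.0640°, 11.9999°) → (701001.103, 5883597.671) m.
P2 (53.5331°, 11.8369°) → (688009.588, 5935320.623) m.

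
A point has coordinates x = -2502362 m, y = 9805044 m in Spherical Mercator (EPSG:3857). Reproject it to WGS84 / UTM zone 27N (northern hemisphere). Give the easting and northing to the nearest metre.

E 432181 m, N 7291316 m

Web Mercator inverse (R = 6378137 m) → φ = 65.73629912°, λ = -22.47910031°.
UTM 27N forward: E = 432181.245 m, N = 7291315.813 m.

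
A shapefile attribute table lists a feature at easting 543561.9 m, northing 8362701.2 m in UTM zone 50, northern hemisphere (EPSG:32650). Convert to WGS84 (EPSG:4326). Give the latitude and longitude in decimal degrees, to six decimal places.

lat 75.345300°, lon 118.542700°

Zone 50N: λ₀ = 117°, k₀ = 0.9996, false easting 500000 m.
Meridian distance M = (N − FN)/k₀ = 8366047.6 m.
Inverse transverse Mercator on WGS84 gives φ = 75.34529980°, λ = 118.54270011°.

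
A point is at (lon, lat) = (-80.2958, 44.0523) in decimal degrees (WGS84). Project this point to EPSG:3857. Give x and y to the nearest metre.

Web Mercator is spherical with R = a = 6378137 m.
x = R·λ = 6378137 × -1.401426086 = -8938487.569 m.
y = R·ln tan(π/4 + φ/2) = 6378137 × 0.858172112 = 5473539.299 m.

x -8938488 m, y 5473539 m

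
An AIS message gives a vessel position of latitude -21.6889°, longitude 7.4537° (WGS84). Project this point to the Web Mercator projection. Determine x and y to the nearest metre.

Web Mercator is spherical with R = a = 6378137 m.
x = R·λ = 6378137 × 0.130091606 = 829742.089 m.
y = R·ln tan(π/4 + φ/2) = 6378137 × -0.387921221 = -2474214.693 m.

x 829742 m, y -2474215 m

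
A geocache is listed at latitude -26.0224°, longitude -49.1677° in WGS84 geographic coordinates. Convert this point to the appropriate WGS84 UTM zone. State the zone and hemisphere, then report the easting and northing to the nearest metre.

Zone 22S: E 683357 m, N 7120549 m

Longitude -49.1677° lies in the 6° band [-54°, -48°), giving zone 22; latitude is south of the equator, so 22S.
Zone 22 central meridian λ₀ = 6×22 − 183 = -51°; Δλ = +1.8323°.
Transverse Mercator on WGS84 with k₀ = 0.9996 gives E = 683356.878 m, N = 7120548.942 m.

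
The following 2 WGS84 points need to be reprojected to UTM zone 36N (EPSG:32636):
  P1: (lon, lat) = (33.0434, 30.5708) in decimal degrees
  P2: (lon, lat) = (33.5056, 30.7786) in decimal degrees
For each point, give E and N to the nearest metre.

UTM zone 36N: λ₀ = 33°, k₀ = 0.9996.
P1 (30.5708°, 33.0434°) → (504161.668, 3382038.174) m.
P2 (30.7786°, 33.5056°) → (548379.097, 3405174.906) m.

P1: E 504162 m, N 3382038 m; P2: E 548379 m, N 3405175 m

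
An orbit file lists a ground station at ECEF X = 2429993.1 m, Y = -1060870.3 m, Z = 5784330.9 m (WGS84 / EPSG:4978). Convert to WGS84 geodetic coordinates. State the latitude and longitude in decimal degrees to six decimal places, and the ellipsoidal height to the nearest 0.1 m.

lat 65.519200°, lon -23.584801°, h 2630.7 m

λ = atan2(Y, X) = -23.58480058°; p = √(X²+Y²) = 2651473.6 m.
Bowring's method on WGS84 (a = 6378137 m, b = 6356752.314 m) gives φ = 65.51919980°, h = 2630.673 m.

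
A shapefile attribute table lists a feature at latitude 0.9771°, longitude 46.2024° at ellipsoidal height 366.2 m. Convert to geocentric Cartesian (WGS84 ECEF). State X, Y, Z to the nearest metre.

X 4414007 m, Y 4603270 m, Z 108043 m

WGS84: a = 6378137 m, e² = 0.006694380; N(φ) = a/√(1−e²sin²φ) = 6378143.208 m.
X = (N+h)·cosφ·cosλ = 4414006.970 m; Y = (N+h)·cosφ·sinλ = 4603269.874 m; Z = (N(1−e²)+h)·sinφ = 108043.238 m.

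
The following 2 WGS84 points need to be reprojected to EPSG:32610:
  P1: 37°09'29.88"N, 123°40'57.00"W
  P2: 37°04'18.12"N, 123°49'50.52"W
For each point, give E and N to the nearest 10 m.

UTM zone 10N: λ₀ = -123°, k₀ = 0.9996.
P1 (37.1583°, -123.6825°) → (439399.564, 4112651.355) m.
P2 (37.0717°, -123.8307°) → (426156.326, 4103149.038) m.

P1: E 439400 m, N 4112650 m; P2: E 426160 m, N 4103150 m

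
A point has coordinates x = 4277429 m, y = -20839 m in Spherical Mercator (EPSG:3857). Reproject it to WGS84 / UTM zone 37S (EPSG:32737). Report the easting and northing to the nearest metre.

E 435994 m, N 9979308 m

Web Mercator inverse (R = 6378137 m) → φ = -0.18719959°, λ = 38.42479847°.
UTM 37S forward: E = 435993.728 m, N = 9979307.770 m.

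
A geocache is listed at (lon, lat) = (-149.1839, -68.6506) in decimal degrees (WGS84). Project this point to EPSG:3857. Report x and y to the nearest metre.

x -16607076 m, y -10643105 m

Web Mercator is spherical with R = a = 6378137 m.
x = R·λ = 6378137 × -2.603750246 = -16607075.783 m.
y = R·ln tan(π/4 + φ/2) = 6378137 × -1.668685569 = -10643105.167 m.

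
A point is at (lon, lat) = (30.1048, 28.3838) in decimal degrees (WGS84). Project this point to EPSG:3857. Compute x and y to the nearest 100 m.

Web Mercator is spherical with R = a = 6378137 m.
x = R·λ = 6378137 × 0.525427881 = 3351251.006 m.
y = R·ln tan(π/4 + φ/2) = 6378137 × 0.516992490 = 3297448.930 m.

x 3351300 m, y 3297400 m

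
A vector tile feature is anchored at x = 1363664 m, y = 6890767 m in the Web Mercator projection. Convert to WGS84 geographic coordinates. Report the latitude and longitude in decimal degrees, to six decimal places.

R = 6378137 m. λ = x/R = 12.25000214°.
φ = 2·arctan(exp(y/R)) − 90° = 2·arctan(2.94578) − 90° = 52.49849762°.

lat 52.498498°, lon 12.250002°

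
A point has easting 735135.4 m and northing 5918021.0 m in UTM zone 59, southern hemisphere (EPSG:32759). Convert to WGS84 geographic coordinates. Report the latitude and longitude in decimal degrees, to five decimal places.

lat -36.85450°, lon 173.63740°

Zone 59S: λ₀ = 171°, k₀ = 0.9996, false easting 500000 m, false northing 10000000 m.
Meridian distance M = (N − FN)/k₀ = -4083612.4 m.
Inverse transverse Mercator on WGS84 gives φ = -36.85449988°, λ = 173.63740044°.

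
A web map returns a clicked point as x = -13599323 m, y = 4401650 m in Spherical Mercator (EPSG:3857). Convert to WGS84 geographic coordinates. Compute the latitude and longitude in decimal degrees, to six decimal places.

R = 6378137 m. λ = x/R = -122.16479705°.
φ = 2·arctan(exp(y/R)) − 90° = 2·arctan(1.99395) − 90° = 36.73080064°.

lat 36.730801°, lon -122.164797°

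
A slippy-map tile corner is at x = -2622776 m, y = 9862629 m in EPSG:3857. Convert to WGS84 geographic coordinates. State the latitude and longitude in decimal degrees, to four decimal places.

lat 65.9480°, lon -23.5608°

R = 6378137 m. λ = x/R = -23.56079768°.
φ = 2·arctan(exp(y/R)) − 90° = 2·arctan(4.69416) − 90° = 65.94800171°.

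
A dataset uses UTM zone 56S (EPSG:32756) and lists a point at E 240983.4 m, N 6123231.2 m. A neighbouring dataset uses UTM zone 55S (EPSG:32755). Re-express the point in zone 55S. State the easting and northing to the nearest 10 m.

E 788580 m, N 6122340 m

UTM 56S → geographic: φ = -35.00040016°, λ = 150.16189979°.
UTM 55S (λ₀ = 147°) forward: E = 788577.676 m, N = 6122342.578 m.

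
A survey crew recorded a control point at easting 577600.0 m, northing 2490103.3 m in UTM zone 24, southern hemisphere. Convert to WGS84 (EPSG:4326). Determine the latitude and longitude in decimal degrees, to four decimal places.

Zone 24S: λ₀ = -39°, k₀ = 0.9996, false easting 500000 m, false northing 10000000 m.
Meridian distance M = (N − FN)/k₀ = -7512901.9 m.
Inverse transverse Mercator on WGS84 gives φ = -67.69399955°, λ = -37.16769975°.

lat -67.6940°, lon -37.1677°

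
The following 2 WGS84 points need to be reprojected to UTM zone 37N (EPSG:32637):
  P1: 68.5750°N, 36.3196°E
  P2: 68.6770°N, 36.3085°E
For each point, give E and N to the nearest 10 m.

P1: E 390760 m, N 7609350 m; P2: E 390810 m, N 7620740 m

UTM zone 37N: λ₀ = 39°, k₀ = 0.9996.
P1 (68.5750°, 36.3196°) → (390762.000, 7609353.075) m.
P2 (68.6770°, 36.3085°) → (390807.338, 7620736.558) m.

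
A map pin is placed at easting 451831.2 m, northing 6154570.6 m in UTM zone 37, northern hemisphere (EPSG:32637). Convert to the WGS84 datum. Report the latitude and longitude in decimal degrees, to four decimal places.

Zone 37N: λ₀ = 39°, k₀ = 0.9996, false easting 500000 m.
Meridian distance M = (N − FN)/k₀ = 6157033.4 m.
Inverse transverse Mercator on WGS84 gives φ = 55.53480032°, λ = 38.23679955°.

lat 55.5348°, lon 38.2368°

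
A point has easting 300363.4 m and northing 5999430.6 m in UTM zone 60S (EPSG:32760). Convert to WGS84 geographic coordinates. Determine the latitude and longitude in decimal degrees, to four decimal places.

lat -36.1293°, lon 174.7815°

Zone 60S: λ₀ = 177°, k₀ = 0.9996, false easting 500000 m, false northing 10000000 m.
Meridian distance M = (N − FN)/k₀ = -4002170.3 m.
Inverse transverse Mercator on WGS84 gives φ = -36.12930038°, λ = 174.78149956°.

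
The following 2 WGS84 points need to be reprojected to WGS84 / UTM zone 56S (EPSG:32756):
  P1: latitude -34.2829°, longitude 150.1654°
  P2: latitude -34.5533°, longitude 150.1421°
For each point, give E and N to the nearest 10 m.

UTM zone 56S: λ₀ = 153°, k₀ = 0.9996.
P1 (-34.2829°, 150.1654°) → (239062.599, 6202838.341) m.
P2 (-34.5533°, 150.1421°) → (237763.507, 6172781.222) m.

P1: E 239060 m, N 6202840 m; P2: E 237760 m, N 6172780 m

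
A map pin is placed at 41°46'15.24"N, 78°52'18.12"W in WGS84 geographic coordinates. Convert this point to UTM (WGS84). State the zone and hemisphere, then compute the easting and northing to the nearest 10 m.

Longitude -78.8717° lies in the 6° band [-84°, -78°), giving zone 17; latitude is north of the equator, so 17N.
Zone 17 central meridian λ₀ = 6×17 − 183 = -81°; Δλ = +2.1283°.
Transverse Mercator on WGS84 with k₀ = 0.9996 gives E = 676896.218 m, N = 4626529.194 m.

Zone 17N: E 676900 m, N 4626530 m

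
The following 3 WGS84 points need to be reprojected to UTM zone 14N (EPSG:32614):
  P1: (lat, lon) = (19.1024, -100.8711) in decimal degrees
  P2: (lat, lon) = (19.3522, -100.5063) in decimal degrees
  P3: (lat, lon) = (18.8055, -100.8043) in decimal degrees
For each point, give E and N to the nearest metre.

P1: E 303160 m, N 2113210 m; P2: E 341784 m, N 2140488 m; P3: E 309853 m, N 2080272 m

UTM zone 14N: λ₀ = -99°, k₀ = 0.9996.
P1 (19.1024°, -100.8711°) → (303160.023, 2113209.947) m.
P2 (19.3522°, -100.5063°) → (341784.300, 2140487.632) m.
P3 (18.8055°, -100.8043°) → (309853.000, 2080272.029) m.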